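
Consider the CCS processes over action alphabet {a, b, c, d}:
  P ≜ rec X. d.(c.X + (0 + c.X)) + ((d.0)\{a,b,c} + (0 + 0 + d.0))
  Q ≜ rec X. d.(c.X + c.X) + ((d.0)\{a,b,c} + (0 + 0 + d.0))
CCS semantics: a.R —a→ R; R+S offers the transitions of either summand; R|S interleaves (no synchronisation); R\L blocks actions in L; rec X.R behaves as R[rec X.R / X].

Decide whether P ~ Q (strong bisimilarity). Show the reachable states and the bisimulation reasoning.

P ~ Q

P's transition system — 4 states:
  s0 = rec X. d.(c.X + (0 + c.X)) + ((d.0)\{a,b,c} + (0 + 0 + d.0)) | =d=> s1, =d=> s2, =d=> s3
  s1 = 0 | ∅
  s2 = 0\{a,b,c} | ∅
  s3 = c.(rec X. d.(c.X + (0 + c.X)) + ((d.0)\{a,b,c} + (0 + 0 + d.0))) + (0 + c.(rec X. d.(c.X + (0 + c.X)) + ((d.0)\{a,b,c} + (0 + 0 + d.0)))) | =c=> s0
Q's transition system — 4 states:
  t0 = rec X. d.(c.X + c.X) + ((d.0)\{a,b,c} + (0 + 0 + d.0)) | =d=> t1, =d=> t2, =d=> t3
  t1 = 0 | ∅
  t2 = 0\{a,b,c} | ∅
  t3 = c.(rec X. d.(c.X + c.X) + ((d.0)\{a,b,c} + (0 + 0 + d.0))) + c.(rec X. d.(c.X + c.X) + ((d.0)\{a,b,c} + (0 + 0 + d.0))) | =c=> t0
Bisimilarity quotient blocks:
  B0 = {s0, t0}
  B1 = {s1, s2, t1, t2}
  B2 = {s3, t3}
s0 ∈ B0, t0 ∈ B0 → same block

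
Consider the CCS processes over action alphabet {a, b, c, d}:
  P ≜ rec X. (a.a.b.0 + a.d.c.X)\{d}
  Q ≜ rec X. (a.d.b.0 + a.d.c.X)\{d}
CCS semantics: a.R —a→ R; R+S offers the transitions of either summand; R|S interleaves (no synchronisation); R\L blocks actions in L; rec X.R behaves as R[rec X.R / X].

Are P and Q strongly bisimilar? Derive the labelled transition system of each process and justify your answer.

P ≁ Q

Reachable graph of P (5 states):
  m0 = rec X. (a.a.b.0 + a.d.c.X)\{d} → ··a··> m1, ··a··> m2
  m1 = (a.b.0)\{d} → ··a··> m3
  m2 = (d.c.(rec X. (a.a.b.0 + a.d.c.X)\{d}))\{d} → deadlocked
  m3 = (b.0)\{d} → ··b··> m4
  m4 = 0\{d} → deadlocked
Reachable graph of Q (3 states):
  n0 = rec X. (a.d.b.0 + a.d.c.X)\{d} → ··a··> n1, ··a··> n2
  n1 = (d.b.0)\{d} → deadlocked
  n2 = (d.c.(rec X. (a.d.b.0 + a.d.c.X)\{d}))\{d} → deadlocked
Partition-refinement fixed point:
  B0 = {m0}
  B1 = {m1}
  B2 = {m3}
  B3 = {m2, m4, n1, n2}
  B4 = {n0}
m0 ∈ B0, n0 ∈ B4 → different blocks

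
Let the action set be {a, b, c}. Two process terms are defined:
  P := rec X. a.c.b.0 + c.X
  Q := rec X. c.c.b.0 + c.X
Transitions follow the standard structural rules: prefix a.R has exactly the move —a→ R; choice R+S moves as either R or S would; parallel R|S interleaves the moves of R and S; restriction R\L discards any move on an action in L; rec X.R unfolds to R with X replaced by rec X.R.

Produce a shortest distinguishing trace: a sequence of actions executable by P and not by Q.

P's transition system — 4 states:
  m0 = rec X. a.c.b.0 + c.X has moves ··a··> m1, ··c··> m0
  m1 = c.b.0 has moves ··c··> m2
  m2 = b.0 has moves ··b··> m3
  m3 = 0 has moves ·
Q's transition system — 4 states:
  n0 = rec X. c.c.b.0 + c.X has moves ··c··> n0, ··c··> n1
  n1 = c.b.0 has moves ··c··> n2
  n2 = b.0 has moves ··b··> n3
  n3 = 0 has moves ·
Run σ = ⟨a⟩ on P: start {m0}
  [1] a ⇒ {m1}
  P completes σ.
Run σ = ⟨a⟩ on Q: start {n0}
  [1] a ⇒ ∅ (Q stuck)

a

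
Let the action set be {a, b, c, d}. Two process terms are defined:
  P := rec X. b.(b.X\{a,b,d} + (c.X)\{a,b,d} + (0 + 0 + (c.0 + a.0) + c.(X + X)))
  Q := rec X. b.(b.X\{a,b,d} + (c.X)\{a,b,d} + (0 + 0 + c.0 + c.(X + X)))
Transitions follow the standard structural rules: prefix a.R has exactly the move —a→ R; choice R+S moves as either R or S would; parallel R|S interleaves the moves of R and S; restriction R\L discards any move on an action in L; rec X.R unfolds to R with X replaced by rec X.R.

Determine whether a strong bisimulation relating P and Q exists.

P's transition system — 5 states:
  m0 = rec X. b.(b.X\{a,b,d} + (c.X)\{a,b,d} + (0 + 0 + (c.0 + a.0) + c.(X + X))) :: =b=> m1
  m1 = b.(rec X. b.(b.X\{a,b,d} + (c.X)\{a,b,d} + (0 + 0 + (c.0 + a.0) + c.(X + X))))\{a,b,d} + (c.(rec X. b.(b.X\{a,b,d} + (c.X)\{a,b,d} + (0 + 0 + (c.0 + a.0) + c.(X + X)))))\{a,b,d} + (0 + 0 + (c.0 + a.0) + c.((rec X. b.(b.X\{a,b,d} + (c.X)\{a,b,d} + (0 + 0 + (c.0 + a.0) + c.(X + X)))) + (rec X. b.(b.X\{a,b,d} + (c.X)\{a,b,d} + (0 + 0 + (c.0 + a.0) + c.(X + X)))))) :: =a=> m2, =b=> m3, =c=> m2, =c=> m3, =c=> m4
  m2 = 0 :: ·
  m3 = (rec X. b.(b.X\{a,b,d} + (c.X)\{a,b,d} + (0 + 0 + (c.0 + a.0) + c.(X + X))))\{a,b,d} :: ·
  m4 = (rec X. b.(b.X\{a,b,d} + (c.X)\{a,b,d} + (0 + 0 + (c.0 + a.0) + c.(X + X)))) + (rec X. b.(b.X\{a,b,d} + (c.X)\{a,b,d} + (0 + 0 + (c.0 + a.0) + c.(X + X)))) :: =b=> m1
Q's transition system — 5 states:
  n0 = rec X. b.(b.X\{a,b,d} + (c.X)\{a,b,d} + (0 + 0 + c.0 + c.(X + X))) :: =b=> n1
  n1 = b.(rec X. b.(b.X\{a,b,d} + (c.X)\{a,b,d} + (0 + 0 + c.0 + c.(X + X))))\{a,b,d} + (c.(rec X. b.(b.X\{a,b,d} + (c.X)\{a,b,d} + (0 + 0 + c.0 + c.(X + X)))))\{a,b,d} + (0 + 0 + c.0 + c.((rec X. b.(b.X\{a,b,d} + (c.X)\{a,b,d} + (0 + 0 + c.0 + c.(X + X)))) + (rec X. b.(b.X\{a,b,d} + (c.X)\{a,b,d} + (0 + 0 + c.0 + c.(X + X)))))) :: =b=> n2, =c=> n2, =c=> n3, =c=> n4
  n2 = (rec X. b.(b.X\{a,b,d} + (c.X)\{a,b,d} + (0 + 0 + c.0 + c.(X + X))))\{a,b,d} :: ·
  n3 = (rec X. b.(b.X\{a,b,d} + (c.X)\{a,b,d} + (0 + 0 + c.0 + c.(X + X)))) + (rec X. b.(b.X\{a,b,d} + (c.X)\{a,b,d} + (0 + 0 + c.0 + c.(X + X)))) :: =b=> n1
  n4 = 0 :: ·
Bisimilarity quotient blocks:
  B0 = {m0, m4}
  B1 = {m1}
  B2 = {m2, m3, n2, n4}
  B3 = {n0, n3}
  B4 = {n1}
m0 ∈ B0, n0 ∈ B3 → different blocks

not bisimilar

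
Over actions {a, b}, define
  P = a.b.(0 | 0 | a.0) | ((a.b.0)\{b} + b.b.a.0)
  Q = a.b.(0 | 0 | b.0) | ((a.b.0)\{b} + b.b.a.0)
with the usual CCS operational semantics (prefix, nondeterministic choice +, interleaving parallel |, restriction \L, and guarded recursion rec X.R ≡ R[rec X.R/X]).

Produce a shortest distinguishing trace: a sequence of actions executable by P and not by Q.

aaba

LTS(P): 20 reachable states
  u0 = a.b.(0 | 0 | a.0) | ((a.b.0)\{b} + b.b.a.0) → =a=> u1, =a=> u2, =b=> u3
  u1 = a.b.(0 | 0 | a.0) | (b.0)\{b} → =a=> u4
  u2 = b.(0 | 0 | a.0) | ((a.b.0)\{b} + b.b.a.0) → =a=> u4, =b=> u5, =b=> u6
  u3 = a.b.(0 | 0 | a.0) | b.a.0 → =a=> u6, =b=> u7
  u4 = b.(0 | 0 | a.0) | (b.0)\{b} → =b=> u8
  u5 = 0 | 0 | a.0 | ((a.b.0)\{b} + b.b.a.0) → =a=> u8, =a=> u9, =b=> u10
  u6 = b.(0 | 0 | a.0) | b.a.0 → =b=> u10, =b=> u11
  u7 = a.b.(0 | 0 | a.0) | a.0 → =a=> u11, =a=> u12
  u8 = 0 | 0 | a.0 | (b.0)\{b} → =a=> u13
  u9 = 0 | 0 | 0 | ((a.b.0)\{b} + b.b.a.0) → =a=> u13, =b=> u14
  u10 = 0 | 0 | a.0 | b.a.0 → =a=> u14, =b=> u15
  u11 = b.(0 | 0 | a.0) | a.0 → =a=> u16, =b=> u15
  u12 = a.b.(0 | 0 | a.0) | 0 → =a=> u16
  u13 = 0 | 0 | 0 | (b.0)\{b} → ·
  u14 = 0 | 0 | 0 | b.a.0 → =b=> u17
  u15 = 0 | 0 | a.0 | a.0 → =a=> u17, =a=> u18
  u16 = b.(0 | 0 | a.0) | 0 → =b=> u18
  u17 = 0 | 0 | 0 | a.0 → =a=> u19
  u18 = 0 | 0 | a.0 | 0 → =a=> u19
  u19 = 0 | 0 | 0 | 0 → ·
LTS(Q): 20 reachable states
  v0 = a.b.(0 | 0 | b.0) | ((a.b.0)\{b} + b.b.a.0) → =a=> v1, =a=> v2, =b=> v3
  v1 = a.b.(0 | 0 | b.0) | (b.0)\{b} → =a=> v4
  v2 = b.(0 | 0 | b.0) | ((a.b.0)\{b} + b.b.a.0) → =a=> v4, =b=> v5, =b=> v6
  v3 = a.b.(0 | 0 | b.0) | b.a.0 → =a=> v6, =b=> v7
  v4 = b.(0 | 0 | b.0) | (b.0)\{b} → =b=> v8
  v5 = 0 | 0 | b.0 | ((a.b.0)\{b} + b.b.a.0) → =a=> v8, =b=> v10, =b=> v9
  v6 = b.(0 | 0 | b.0) | b.a.0 → =b=> v10, =b=> v11
  v7 = a.b.(0 | 0 | b.0) | a.0 → =a=> v11, =a=> v12
  v8 = 0 | 0 | b.0 | (b.0)\{b} → =b=> v13
  v9 = 0 | 0 | 0 | ((a.b.0)\{b} + b.b.a.0) → =a=> v13, =b=> v14
  v10 = 0 | 0 | b.0 | b.a.0 → =b=> v14, =b=> v15
  v11 = b.(0 | 0 | b.0) | a.0 → =a=> v16, =b=> v15
  v12 = a.b.(0 | 0 | b.0) | 0 → =a=> v16
  v13 = 0 | 0 | 0 | (b.0)\{b} → ·
  v14 = 0 | 0 | 0 | b.a.0 → =b=> v17
  v15 = 0 | 0 | b.0 | a.0 → =a=> v18, =b=> v17
  v16 = b.(0 | 0 | b.0) | 0 → =b=> v18
  v17 = 0 | 0 | 0 | a.0 → =a=> v19
  v18 = 0 | 0 | b.0 | 0 → =b=> v19
  v19 = 0 | 0 | 0 | 0 → ·
Executing aaba from P (initial set {u0}):
  step 1 (a): {u1, u2}
  step 2 (a): {u4}
  step 3 (b): {u8}
  step 4 (a): {u13}
  — P admits the full trace.
Executing aaba from Q (initial set {v0}):
  step 1 (a): {v1, v2}
  step 2 (a): {v4}
  step 3 (b): {v8}
  step 4 (a): ∅  — Q cannot continue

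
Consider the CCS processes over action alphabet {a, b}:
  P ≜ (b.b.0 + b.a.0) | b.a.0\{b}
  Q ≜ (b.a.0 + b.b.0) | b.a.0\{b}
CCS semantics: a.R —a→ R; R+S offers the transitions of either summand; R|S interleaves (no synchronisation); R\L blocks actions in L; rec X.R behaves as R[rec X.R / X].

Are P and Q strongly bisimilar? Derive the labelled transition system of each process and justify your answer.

P ~ Q

LTS(P): 12 reachable states
  p0 = (b.b.0 + b.a.0) | b.a.0\{b} ⊢ ··b··> p1, ··b··> p2, ··b··> p3
  p1 = (b.b.0 + b.a.0) | a.0\{b} ⊢ ··a··> p4, ··b··> p5, ··b··> p6
  p2 = a.0 | b.a.0\{b} ⊢ ··a··> p7, ··b··> p5
  p3 = b.0 | b.a.0\{b} ⊢ ··b··> p6, ··b··> p7
  p4 = (b.b.0 + b.a.0) | 0\{b} ⊢ ··b··> p8, ··b··> p9
  p5 = a.0 | a.0\{b} ⊢ ··a··> p10, ··a··> p8
  p6 = b.0 | a.0\{b} ⊢ ··a··> p9, ··b··> p10
  p7 = 0 | b.a.0\{b} ⊢ ··b··> p10
  p8 = a.0 | 0\{b} ⊢ ··a··> p11
  p9 = b.0 | 0\{b} ⊢ ··b··> p11
  p10 = 0 | a.0\{b} ⊢ ··a··> p11
  p11 = 0 | 0\{b} ⊢ (no moves)
LTS(Q): 12 reachable states
  q0 = (b.a.0 + b.b.0) | b.a.0\{b} ⊢ ··b··> q1, ··b··> q2, ··b··> q3
  q1 = (b.a.0 + b.b.0) | a.0\{b} ⊢ ··a··> q4, ··b··> q5, ··b··> q6
  q2 = a.0 | b.a.0\{b} ⊢ ··a··> q7, ··b··> q5
  q3 = b.0 | b.a.0\{b} ⊢ ··b··> q6, ··b··> q7
  q4 = (b.a.0 + b.b.0) | 0\{b} ⊢ ··b··> q8, ··b··> q9
  q5 = a.0 | a.0\{b} ⊢ ··a··> q10, ··a··> q8
  q6 = b.0 | a.0\{b} ⊢ ··a··> q9, ··b··> q10
  q7 = 0 | b.a.0\{b} ⊢ ··b··> q10
  q8 = a.0 | 0\{b} ⊢ ··a··> q11
  q9 = b.0 | 0\{b} ⊢ ··b··> q11
  q10 = 0 | a.0\{b} ⊢ ··a··> q11
  q11 = 0 | 0\{b} ⊢ (no moves)
Partition-refinement fixed point:
  B0 = {p0, q0}
  B1 = {p2, q2}
  B2 = {p5, q5}
  B3 = {p10, p8, q10, q8}
  B4 = {p11, q11}
  B5 = {p7, q7}
  B6 = {p1, q1}
  B7 = {p4, q4}
  B8 = {p9, q9}
  B9 = {p6, q6}
  B10 = {p3, q3}
p0 ∈ B0, q0 ∈ B0 → same block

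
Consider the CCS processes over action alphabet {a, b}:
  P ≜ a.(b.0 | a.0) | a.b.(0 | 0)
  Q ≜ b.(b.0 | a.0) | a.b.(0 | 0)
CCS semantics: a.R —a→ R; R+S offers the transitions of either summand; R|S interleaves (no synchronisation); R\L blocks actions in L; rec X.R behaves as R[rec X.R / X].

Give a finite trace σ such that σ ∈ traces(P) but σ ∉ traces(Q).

aa

P's transition system — 15 states:
  p0 = a.(b.0 | a.0) | a.b.(0 | 0) has moves --a--▸ p1, --a--▸ p2
  p1 = a.(b.0 | a.0) | b.(0 | 0) has moves --a--▸ p3, --b--▸ p4
  p2 = b.0 | a.0 | a.b.(0 | 0) has moves --a--▸ p3, --a--▸ p5, --b--▸ p6
  p3 = b.0 | a.0 | b.(0 | 0) has moves --a--▸ p7, --b--▸ p8, --b--▸ p9
  p4 = a.(b.0 | a.0) | (0 | 0) has moves --a--▸ p9
  p5 = b.0 | 0 | a.b.(0 | 0) has moves --a--▸ p7, --b--▸ p10
  p6 = 0 | a.0 | a.b.(0 | 0) has moves --a--▸ p10, --a--▸ p8
  p7 = b.0 | 0 | b.(0 | 0) has moves --b--▸ p11, --b--▸ p12
  p8 = 0 | a.0 | b.(0 | 0) has moves --a--▸ p11, --b--▸ p13
  p9 = b.0 | a.0 | (0 | 0) has moves --a--▸ p12, --b--▸ p13
  p10 = 0 | 0 | a.b.(0 | 0) has moves --a--▸ p11
  p11 = 0 | 0 | b.(0 | 0) has moves --b--▸ p14
  p12 = b.0 | 0 | (0 | 0) has moves --b--▸ p14
  p13 = 0 | a.0 | (0 | 0) has moves --a--▸ p14
  p14 = 0 | 0 | (0 | 0) has moves ∅
Q's transition system — 15 states:
  q0 = b.(b.0 | a.0) | a.b.(0 | 0) has moves --a--▸ q1, --b--▸ q2
  q1 = b.(b.0 | a.0) | b.(0 | 0) has moves --b--▸ q3, --b--▸ q4
  q2 = b.0 | a.0 | a.b.(0 | 0) has moves --a--▸ q4, --a--▸ q5, --b--▸ q6
  q3 = b.(b.0 | a.0) | (0 | 0) has moves --b--▸ q7
  q4 = b.0 | a.0 | b.(0 | 0) has moves --a--▸ q8, --b--▸ q7, --b--▸ q9
  q5 = b.0 | 0 | a.b.(0 | 0) has moves --a--▸ q8, --b--▸ q10
  q6 = 0 | a.0 | a.b.(0 | 0) has moves --a--▸ q10, --a--▸ q9
  q7 = b.0 | a.0 | (0 | 0) has moves --a--▸ q11, --b--▸ q12
  q8 = b.0 | 0 | b.(0 | 0) has moves --b--▸ q11, --b--▸ q13
  q9 = 0 | a.0 | b.(0 | 0) has moves --a--▸ q13, --b--▸ q12
  q10 = 0 | 0 | a.b.(0 | 0) has moves --a--▸ q13
  q11 = b.0 | 0 | (0 | 0) has moves --b--▸ q14
  q12 = 0 | a.0 | (0 | 0) has moves --a--▸ q14
  q13 = 0 | 0 | b.(0 | 0) has moves --b--▸ q14
  q14 = 0 | 0 | (0 | 0) has moves ∅
Trace ⟨aa⟩ through P, begin at {p0}:
  [1] a ⇒ {p1, p2}
  [2] a ⇒ {p3, p5}
  P completes σ.
Trace ⟨aa⟩ through Q, begin at {q0}:
  [1] a ⇒ {q1}
  [2] a ⇒ no successor for Q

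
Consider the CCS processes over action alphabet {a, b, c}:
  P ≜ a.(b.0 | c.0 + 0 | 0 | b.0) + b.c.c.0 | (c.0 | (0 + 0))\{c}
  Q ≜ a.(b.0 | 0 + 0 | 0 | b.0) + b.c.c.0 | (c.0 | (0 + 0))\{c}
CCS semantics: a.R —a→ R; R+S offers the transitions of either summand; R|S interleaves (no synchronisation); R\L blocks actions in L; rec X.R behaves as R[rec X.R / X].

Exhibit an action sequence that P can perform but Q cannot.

P's transition system — 9 states:
  p0 = a.(b.0 | c.0 + 0 | 0 | b.0) + b.c.c.0 | (c.0 | (0 + 0))\{c} :: -a-> p1, -b-> p2
  p1 = b.0 | c.0 + 0 | 0 | b.0 :: -b-> p3, -b-> p4, -c-> p5
  p2 = c.c.0 | (c.0 | (0 + 0))\{c} :: -c-> p6
  p3 = 0 | 0 | 0 :: ·
  p4 = 0 | c.0 :: -c-> p7
  p5 = b.0 | 0 :: -b-> p7
  p6 = c.0 | (c.0 | (0 + 0))\{c} :: -c-> p8
  p7 = 0 | 0 :: ·
  p8 = 0 | (c.0 | (0 + 0))\{c} :: ·
Q's transition system — 7 states:
  q0 = a.(b.0 | 0 + 0 | 0 | b.0) + b.c.c.0 | (c.0 | (0 + 0))\{c} :: -a-> q1, -b-> q2
  q1 = b.0 | 0 + 0 | 0 | b.0 :: -b-> q3, -b-> q4
  q2 = c.c.0 | (c.0 | (0 + 0))\{c} :: -c-> q5
  q3 = 0 | 0 :: ·
  q4 = 0 | 0 | 0 :: ·
  q5 = c.0 | (c.0 | (0 + 0))\{c} :: -c-> q6
  q6 = 0 | (c.0 | (0 + 0))\{c} :: ·
Run σ = ⟨ac⟩ on P: start {p0}
  after a @ step 1: {p1}
  after c @ step 2: {p5}
  — P admits the full trace.
Run σ = ⟨ac⟩ on Q: start {q0}
  after a @ step 1: {q1}
  after c @ step 2: ∅  — Q cannot continue

ac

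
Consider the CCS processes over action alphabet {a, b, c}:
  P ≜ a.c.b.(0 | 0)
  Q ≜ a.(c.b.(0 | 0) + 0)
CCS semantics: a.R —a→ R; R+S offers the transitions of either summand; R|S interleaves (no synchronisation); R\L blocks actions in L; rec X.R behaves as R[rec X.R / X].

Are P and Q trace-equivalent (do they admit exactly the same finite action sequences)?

traces(P) = traces(Q)

P's transition system — 4 states:
  m0 = a.c.b.(0 | 0) | —a→ m1
  m1 = c.b.(0 | 0) | —c→ m2
  m2 = b.(0 | 0) | —b→ m3
  m3 = 0 | 0 | stopped
Q's transition system — 4 states:
  n0 = a.(c.b.(0 | 0) + 0) | —a→ n1
  n1 = c.b.(0 | 0) + 0 | —c→ n2
  n2 = b.(0 | 0) | —b→ n3
  n3 = 0 | 0 | stopped
Coarsest stable partition (strong bisimilarity classes):
  B0 = {m0, n0}
  B1 = {m1, n1}
  B2 = {m2, n2}
  B3 = {m3, n3}
m0 ∈ B0, n0 ∈ B0 → same block
Bisimilar ⇒ trace-equivalent.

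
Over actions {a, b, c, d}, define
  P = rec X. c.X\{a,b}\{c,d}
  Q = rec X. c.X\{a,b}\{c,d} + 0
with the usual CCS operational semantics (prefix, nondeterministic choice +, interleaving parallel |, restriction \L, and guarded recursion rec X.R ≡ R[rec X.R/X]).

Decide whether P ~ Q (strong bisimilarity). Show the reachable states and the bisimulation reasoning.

Reachable graph of P (2 states):
  p0 = rec X. c.X\{a,b}\{c,d} has moves —c→ p1
  p1 = (rec X. c.X\{a,b}\{c,d})\{a,b}\{c,d} has moves ·
Reachable graph of Q (2 states):
  q0 = rec X. c.X\{a,b}\{c,d} + 0 has moves —c→ q1
  q1 = (rec X. c.X\{a,b}\{c,d} + 0)\{a,b}\{c,d} has moves ·
Bisimilarity quotient blocks:
  B0 = {p0, q0}
  B1 = {p1, q1}
p0 ∈ B0, q0 ∈ B0 → same block

P ~ Q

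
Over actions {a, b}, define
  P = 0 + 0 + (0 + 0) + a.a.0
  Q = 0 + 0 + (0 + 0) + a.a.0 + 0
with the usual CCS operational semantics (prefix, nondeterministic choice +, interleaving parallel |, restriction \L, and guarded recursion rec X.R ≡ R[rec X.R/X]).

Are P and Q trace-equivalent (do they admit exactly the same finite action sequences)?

LTS(P): 3 reachable states
  s0 = 0 + 0 + (0 + 0) + a.a.0 ⊢ —a→ s1
  s1 = a.0 ⊢ —a→ s2
  s2 = 0 ⊢ ·
LTS(Q): 3 reachable states
  t0 = 0 + 0 + (0 + 0) + a.a.0 + 0 ⊢ —a→ t1
  t1 = a.0 ⊢ —a→ t2
  t2 = 0 ⊢ ·
Coarsest stable partition (strong bisimilarity classes):
  B0 = {s0, t0}
  B1 = {s1, t1}
  B2 = {s2, t2}
s0 ∈ B0, t0 ∈ B0 → same block
Bisimilar ⇒ trace-equivalent.

YES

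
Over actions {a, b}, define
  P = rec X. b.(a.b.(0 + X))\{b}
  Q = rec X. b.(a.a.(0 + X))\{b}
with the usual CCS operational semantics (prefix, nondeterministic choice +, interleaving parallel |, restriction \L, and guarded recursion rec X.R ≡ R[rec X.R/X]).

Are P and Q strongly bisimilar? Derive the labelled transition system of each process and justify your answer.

not bisimilar

LTS(P): 3 reachable states
  m0 = rec X. b.(a.b.(0 + X))\{b} | =b=> m1
  m1 = (a.b.(0 + (rec X. b.(a.b.(0 + X))\{b})))\{b} | =a=> m2
  m2 = (b.(0 + (rec X. b.(a.b.(0 + X))\{b})))\{b} | ∅
LTS(Q): 4 reachable states
  n0 = rec X. b.(a.a.(0 + X))\{b} | =b=> n1
  n1 = (a.a.(0 + (rec X. b.(a.a.(0 + X))\{b})))\{b} | =a=> n2
  n2 = (a.(0 + (rec X. b.(a.a.(0 + X))\{b})))\{b} | =a=> n3
  n3 = (0 + (rec X. b.(a.a.(0 + X))\{b}))\{b} | ∅
Bisimilarity quotient blocks:
  B0 = {m0}
  B1 = {m1, n2}
  B2 = {m2, n3}
  B3 = {n0}
  B4 = {n1}
m0 ∈ B0, n0 ∈ B3 → different blocks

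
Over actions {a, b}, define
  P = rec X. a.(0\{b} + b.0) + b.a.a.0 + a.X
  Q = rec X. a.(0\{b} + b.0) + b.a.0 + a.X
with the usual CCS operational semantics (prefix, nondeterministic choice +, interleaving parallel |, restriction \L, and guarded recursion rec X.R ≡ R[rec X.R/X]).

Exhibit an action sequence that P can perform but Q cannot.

P's transition system — 5 states:
  u0 = rec X. a.(0\{b} + b.0) + b.a.a.0 + a.X has moves --a--▸ u0, --a--▸ u1, --b--▸ u2
  u1 = 0\{b} + b.0 has moves --b--▸ u3
  u2 = a.a.0 has moves --a--▸ u4
  u3 = 0 has moves (no moves)
  u4 = a.0 has moves --a--▸ u3
Q's transition system — 4 states:
  v0 = rec X. a.(0\{b} + b.0) + b.a.0 + a.X has moves --a--▸ v0, --a--▸ v1, --b--▸ v2
  v1 = 0\{b} + b.0 has moves --b--▸ v3
  v2 = a.0 has moves --a--▸ v3
  v3 = 0 has moves (no moves)
Executing baa from P (initial set {u0}):
  [1] b ⇒ {u2}
  [2] a ⇒ {u4}
  [3] a ⇒ {u3}
  P completes σ.
Executing baa from Q (initial set {v0}):
  [1] b ⇒ {v2}
  [2] a ⇒ {v3}
  [3] a ⇒ ∅ (Q stuck)

baa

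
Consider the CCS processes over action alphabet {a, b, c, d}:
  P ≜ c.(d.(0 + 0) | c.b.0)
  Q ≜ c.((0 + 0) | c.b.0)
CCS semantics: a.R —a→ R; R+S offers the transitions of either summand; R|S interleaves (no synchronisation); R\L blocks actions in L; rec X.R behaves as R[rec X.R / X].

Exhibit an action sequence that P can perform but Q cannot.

cd

Reachable graph of P (7 states):
  p0 = c.(d.(0 + 0) | c.b.0) → --c--▸ p1
  p1 = d.(0 + 0) | c.b.0 → --c--▸ p2, --d--▸ p3
  p2 = d.(0 + 0) | b.0 → --b--▸ p4, --d--▸ p5
  p3 = (0 + 0) | c.b.0 → --c--▸ p5
  p4 = d.(0 + 0) | 0 → --d--▸ p6
  p5 = (0 + 0) | b.0 → --b--▸ p6
  p6 = (0 + 0) | 0 → ·
Reachable graph of Q (4 states):
  q0 = c.((0 + 0) | c.b.0) → --c--▸ q1
  q1 = (0 + 0) | c.b.0 → --c--▸ q2
  q2 = (0 + 0) | b.0 → --b--▸ q3
  q3 = (0 + 0) | 0 → ·
Executing cd from P (initial set {p0}):
  after c @ step 1: {p1}
  after d @ step 2: {p3}
  — P admits the full trace.
Executing cd from Q (initial set {q0}):
  after c @ step 1: {q1}
  after d @ step 2: ∅ (Q stuck)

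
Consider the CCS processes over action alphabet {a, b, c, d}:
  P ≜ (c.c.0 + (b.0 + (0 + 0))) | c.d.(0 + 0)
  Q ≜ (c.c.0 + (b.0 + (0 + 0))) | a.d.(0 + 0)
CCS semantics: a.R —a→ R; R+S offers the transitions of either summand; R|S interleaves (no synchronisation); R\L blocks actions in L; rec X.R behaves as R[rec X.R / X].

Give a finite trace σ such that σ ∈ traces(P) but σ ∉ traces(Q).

bc

P's transition system — 9 states:
  p0 = (c.c.0 + (b.0 + (0 + 0))) | c.d.(0 + 0) :: —b→ p1, —c→ p2, —c→ p3
  p1 = 0 | c.d.(0 + 0) :: —c→ p4
  p2 = (c.c.0 + (b.0 + (0 + 0))) | d.(0 + 0) :: —b→ p4, —c→ p5, —d→ p6
  p3 = c.0 | c.d.(0 + 0) :: —c→ p1, —c→ p5
  p4 = 0 | d.(0 + 0) :: —d→ p7
  p5 = c.0 | d.(0 + 0) :: —c→ p4, —d→ p8
  p6 = (c.c.0 + (b.0 + (0 + 0))) | (0 + 0) :: —b→ p7, —c→ p8
  p7 = 0 | (0 + 0) :: deadlocked
  p8 = c.0 | (0 + 0) :: —c→ p7
Q's transition system — 9 states:
  q0 = (c.c.0 + (b.0 + (0 + 0))) | a.d.(0 + 0) :: —a→ q1, —b→ q2, —c→ q3
  q1 = (c.c.0 + (b.0 + (0 + 0))) | d.(0 + 0) :: —b→ q4, —c→ q5, —d→ q6
  q2 = 0 | a.d.(0 + 0) :: —a→ q4
  q3 = c.0 | a.d.(0 + 0) :: —a→ q5, —c→ q2
  q4 = 0 | d.(0 + 0) :: —d→ q7
  q5 = c.0 | d.(0 + 0) :: —c→ q4, —d→ q8
  q6 = (c.c.0 + (b.0 + (0 + 0))) | (0 + 0) :: —b→ q7, —c→ q8
  q7 = 0 | (0 + 0) :: deadlocked
  q8 = c.0 | (0 + 0) :: —c→ q7
Run σ = ⟨bc⟩ on P: start {p0}
  after b @ step 1: {p1}
  after c @ step 2: {p4}
  ✓ P
Run σ = ⟨bc⟩ on Q: start {q0}
  after b @ step 1: {q2}
  after c @ step 2: ∅ (Q stuck)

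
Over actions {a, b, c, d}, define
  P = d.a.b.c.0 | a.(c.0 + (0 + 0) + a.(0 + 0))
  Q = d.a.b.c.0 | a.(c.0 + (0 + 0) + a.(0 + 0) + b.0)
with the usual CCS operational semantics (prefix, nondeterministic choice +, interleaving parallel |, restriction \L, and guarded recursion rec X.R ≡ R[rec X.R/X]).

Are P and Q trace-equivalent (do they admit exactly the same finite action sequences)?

traces(P) ≠ traces(Q) — witness ⟨ab⟩

LTS(P): 20 reachable states
  p0 = d.a.b.c.0 | a.(c.0 + (0 + 0) + a.(0 + 0)) :: -a-> p1, -d-> p2
  p1 = d.a.b.c.0 | (c.0 + (0 + 0) + a.(0 + 0)) :: -a-> p3, -c-> p4, -d-> p5
  p2 = a.b.c.0 | a.(c.0 + (0 + 0) + a.(0 + 0)) :: -a-> p5, -a-> p6
  p3 = d.a.b.c.0 | (0 + 0) :: -d-> p7
  p4 = d.a.b.c.0 | 0 :: -d-> p8
  p5 = a.b.c.0 | (c.0 + (0 + 0) + a.(0 + 0)) :: -a-> p7, -a-> p9, -c-> p8
  p6 = b.c.0 | a.(c.0 + (0 + 0) + a.(0 + 0)) :: -a-> p9, -b-> p10
  p7 = a.b.c.0 | (0 + 0) :: -a-> p11
  p8 = a.b.c.0 | 0 :: -a-> p12
  p9 = b.c.0 | (c.0 + (0 + 0) + a.(0 + 0)) :: -a-> p11, -b-> p13, -c-> p12
  p10 = c.0 | a.(c.0 + (0 + 0) + a.(0 + 0)) :: -a-> p13, -c-> p14
  p11 = b.c.0 | (0 + 0) :: -b-> p15
  p12 = b.c.0 | 0 :: -b-> p16
  p13 = c.0 | (c.0 + (0 + 0) + a.(0 + 0)) :: -a-> p15, -c-> p16, -c-> p17
  p14 = 0 | a.(c.0 + (0 + 0) + a.(0 + 0)) :: -a-> p17
  p15 = c.0 | (0 + 0) :: -c-> p18
  p16 = c.0 | 0 :: -c-> p19
  p17 = 0 | (c.0 + (0 + 0) + a.(0 + 0)) :: -a-> p18, -c-> p19
  p18 = 0 | (0 + 0) :: ∅
  p19 = 0 | 0 :: ∅
LTS(Q): 20 reachable states
  q0 = d.a.b.c.0 | a.(c.0 + (0 + 0) + a.(0 + 0) + b.0) :: -a-> q1, -d-> q2
  q1 = d.a.b.c.0 | (c.0 + (0 + 0) + a.(0 + 0) + b.0) :: -a-> q3, -b-> q4, -c-> q4, -d-> q5
  q2 = a.b.c.0 | a.(c.0 + (0 + 0) + a.(0 + 0) + b.0) :: -a-> q5, -a-> q6
  q3 = d.a.b.c.0 | (0 + 0) :: -d-> q7
  q4 = d.a.b.c.0 | 0 :: -d-> q8
  q5 = a.b.c.0 | (c.0 + (0 + 0) + a.(0 + 0) + b.0) :: -a-> q7, -a-> q9, -b-> q8, -c-> q8
  q6 = b.c.0 | a.(c.0 + (0 + 0) + a.(0 + 0) + b.0) :: -a-> q9, -b-> q10
  q7 = a.b.c.0 | (0 + 0) :: -a-> q11
  q8 = a.b.c.0 | 0 :: -a-> q12
  q9 = b.c.0 | (c.0 + (0 + 0) + a.(0 + 0) + b.0) :: -a-> q11, -b-> q12, -b-> q13, -c-> q12
  q10 = c.0 | a.(c.0 + (0 + 0) + a.(0 + 0) + b.0) :: -a-> q13, -c-> q14
  q11 = b.c.0 | (0 + 0) :: -b-> q15
  q12 = b.c.0 | 0 :: -b-> q16
  q13 = c.0 | (c.0 + (0 + 0) + a.(0 + 0) + b.0) :: -a-> q15, -b-> q16, -c-> q16, -c-> q17
  q14 = 0 | a.(c.0 + (0 + 0) + a.(0 + 0) + b.0) :: -a-> q17
  q15 = c.0 | (0 + 0) :: -c-> q18
  q16 = c.0 | 0 :: -c-> q19
  q17 = 0 | (c.0 + (0 + 0) + a.(0 + 0) + b.0) :: -a-> q18, -b-> q19, -c-> q19
  q18 = 0 | (0 + 0) :: ∅
  q19 = 0 | 0 :: ∅
Executing ab from Q (initial set {q0}):
  [1] a ⇒ {q1}
  [2] b ⇒ {q4}
  — Q admits the full trace.
Executing ab from P (initial set {p0}):
  [1] a ⇒ {p1}
  [2] b ⇒ no successor for P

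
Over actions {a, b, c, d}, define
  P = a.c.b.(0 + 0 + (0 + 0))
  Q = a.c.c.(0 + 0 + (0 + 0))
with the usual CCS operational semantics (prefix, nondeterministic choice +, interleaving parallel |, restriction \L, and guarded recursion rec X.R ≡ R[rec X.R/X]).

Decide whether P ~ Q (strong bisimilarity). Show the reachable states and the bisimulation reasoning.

P ≁ Q

Reachable graph of P (4 states):
  m0 = a.c.b.(0 + 0 + (0 + 0)) → ··a··> m1
  m1 = c.b.(0 + 0 + (0 + 0)) → ··c··> m2
  m2 = b.(0 + 0 + (0 + 0)) → ··b··> m3
  m3 = 0 + 0 + (0 + 0) → deadlocked
Reachable graph of Q (4 states):
  n0 = a.c.c.(0 + 0 + (0 + 0)) → ··a··> n1
  n1 = c.c.(0 + 0 + (0 + 0)) → ··c··> n2
  n2 = c.(0 + 0 + (0 + 0)) → ··c··> n3
  n3 = 0 + 0 + (0 + 0) → deadlocked
Partition-refinement fixed point:
  B0 = {m0}
  B1 = {m1}
  B2 = {m2}
  B3 = {m3, n3}
  B4 = {n0}
  B5 = {n1}
  B6 = {n2}
m0 ∈ B0, n0 ∈ B4 → different blocks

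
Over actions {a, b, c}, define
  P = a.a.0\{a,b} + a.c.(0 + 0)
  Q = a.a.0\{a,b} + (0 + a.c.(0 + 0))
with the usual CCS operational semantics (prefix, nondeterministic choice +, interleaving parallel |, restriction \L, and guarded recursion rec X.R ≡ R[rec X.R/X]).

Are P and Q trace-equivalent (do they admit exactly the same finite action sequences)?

traces(P) = traces(Q)

P's transition system — 5 states:
  p0 = a.a.0\{a,b} + a.c.(0 + 0) :: ··a··> p1, ··a··> p2
  p1 = a.0\{a,b} :: ··a··> p3
  p2 = c.(0 + 0) :: ··c··> p4
  p3 = 0\{a,b} :: ·
  p4 = 0 + 0 :: ·
Q's transition system — 5 states:
  q0 = a.a.0\{a,b} + (0 + a.c.(0 + 0)) :: ··a··> q1, ··a··> q2
  q1 = a.0\{a,b} :: ··a··> q3
  q2 = c.(0 + 0) :: ··c··> q4
  q3 = 0\{a,b} :: ·
  q4 = 0 + 0 :: ·
Partition-refinement fixed point:
  B0 = {p0, q0}
  B1 = {p2, q2}
  B2 = {p3, p4, q3, q4}
  B3 = {p1, q1}
p0 ∈ B0, q0 ∈ B0 → same block
Bisimilar ⇒ trace-equivalent.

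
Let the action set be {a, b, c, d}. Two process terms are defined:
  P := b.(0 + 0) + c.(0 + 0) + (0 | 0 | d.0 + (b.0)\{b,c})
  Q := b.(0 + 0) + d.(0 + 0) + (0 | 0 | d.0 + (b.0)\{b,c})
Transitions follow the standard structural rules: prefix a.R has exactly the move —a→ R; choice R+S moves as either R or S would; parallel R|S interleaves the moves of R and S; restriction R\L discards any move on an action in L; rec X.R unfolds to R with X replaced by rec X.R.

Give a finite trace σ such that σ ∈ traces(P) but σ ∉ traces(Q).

P's transition system — 3 states:
  s0 = b.(0 + 0) + c.(0 + 0) + (0 | 0 | d.0 + (b.0)\{b,c}) :: --b--▸ s1, --c--▸ s1, --d--▸ s2
  s1 = 0 + 0 :: deadlocked
  s2 = 0 | 0 | 0 :: deadlocked
Q's transition system — 3 states:
  t0 = b.(0 + 0) + d.(0 + 0) + (0 | 0 | d.0 + (b.0)\{b,c}) :: --b--▸ t1, --d--▸ t1, --d--▸ t2
  t1 = 0 + 0 :: deadlocked
  t2 = 0 | 0 | 0 :: deadlocked
Trace ⟨c⟩ through P, begin at {s0}:
  after c @ step 1: {s1}
  — P admits the full trace.
Trace ⟨c⟩ through Q, begin at {t0}:
  after c @ step 1: ∅  — Q cannot continue

c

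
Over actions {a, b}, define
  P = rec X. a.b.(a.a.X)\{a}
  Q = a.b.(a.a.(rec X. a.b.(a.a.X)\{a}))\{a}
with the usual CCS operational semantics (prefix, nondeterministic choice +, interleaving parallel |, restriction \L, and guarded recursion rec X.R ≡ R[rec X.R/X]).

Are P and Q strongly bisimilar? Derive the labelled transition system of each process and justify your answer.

P ~ Q

Reachable graph of P (3 states):
  p0 = rec X. a.b.(a.a.X)\{a} | —a→ p1
  p1 = b.(a.a.(rec X. a.b.(a.a.X)\{a}))\{a} | —b→ p2
  p2 = (a.a.(rec X. a.b.(a.a.X)\{a}))\{a} | ∅
Reachable graph of Q (3 states):
  q0 = a.b.(a.a.(rec X. a.b.(a.a.X)\{a}))\{a} | —a→ q1
  q1 = b.(a.a.(rec X. a.b.(a.a.X)\{a}))\{a} | —b→ q2
  q2 = (a.a.(rec X. a.b.(a.a.X)\{a}))\{a} | ∅
Bisimilarity quotient blocks:
  B0 = {p0, q0}
  B1 = {p1, q1}
  B2 = {p2, q2}
p0 ∈ B0, q0 ∈ B0 → same block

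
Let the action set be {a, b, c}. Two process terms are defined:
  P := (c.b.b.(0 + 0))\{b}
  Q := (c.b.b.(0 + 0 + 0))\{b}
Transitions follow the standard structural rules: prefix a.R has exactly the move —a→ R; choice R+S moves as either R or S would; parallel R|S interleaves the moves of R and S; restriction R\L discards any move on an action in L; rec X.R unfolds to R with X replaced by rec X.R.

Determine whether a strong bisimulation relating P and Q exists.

bisimilar

Reachable graph of P (2 states):
  s0 = (c.b.b.(0 + 0))\{b} :: =c=> s1
  s1 = (b.b.(0 + 0))\{b} :: ·
Reachable graph of Q (2 states):
  t0 = (c.b.b.(0 + 0 + 0))\{b} :: =c=> t1
  t1 = (b.b.(0 + 0 + 0))\{b} :: ·
Partition-refinement fixed point:
  B0 = {s0, t0}
  B1 = {s1, t1}
s0 ∈ B0, t0 ∈ B0 → same block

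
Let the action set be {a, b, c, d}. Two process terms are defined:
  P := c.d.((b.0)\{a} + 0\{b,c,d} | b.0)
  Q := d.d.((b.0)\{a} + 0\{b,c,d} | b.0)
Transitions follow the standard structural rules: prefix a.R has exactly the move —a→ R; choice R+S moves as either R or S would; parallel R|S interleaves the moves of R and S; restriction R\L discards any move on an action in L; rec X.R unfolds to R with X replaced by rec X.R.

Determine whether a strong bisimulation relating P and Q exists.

LTS(P): 5 reachable states
  s0 = c.d.((b.0)\{a} + 0\{b,c,d} | b.0) ⊢ ··c··> s1
  s1 = d.((b.0)\{a} + 0\{b,c,d} | b.0) ⊢ ··d··> s2
  s2 = (b.0)\{a} + 0\{b,c,d} | b.0 ⊢ ··b··> s3, ··b··> s4
  s3 = 0\{a} ⊢ deadlocked
  s4 = 0\{b,c,d} | 0 ⊢ deadlocked
LTS(Q): 5 reachable states
  t0 = d.d.((b.0)\{a} + 0\{b,c,d} | b.0) ⊢ ··d··> t1
  t1 = d.((b.0)\{a} + 0\{b,c,d} | b.0) ⊢ ··d··> t2
  t2 = (b.0)\{a} + 0\{b,c,d} | b.0 ⊢ ··b··> t3, ··b··> t4
  t3 = 0\{a} ⊢ deadlocked
  t4 = 0\{b,c,d} | 0 ⊢ deadlocked
Bisimilarity quotient blocks:
  B0 = {s0}
  B1 = {s1, t1}
  B2 = {s2, t2}
  B3 = {s3, s4, t3, t4}
  B4 = {t0}
s0 ∈ B0, t0 ∈ B4 → different blocks

NO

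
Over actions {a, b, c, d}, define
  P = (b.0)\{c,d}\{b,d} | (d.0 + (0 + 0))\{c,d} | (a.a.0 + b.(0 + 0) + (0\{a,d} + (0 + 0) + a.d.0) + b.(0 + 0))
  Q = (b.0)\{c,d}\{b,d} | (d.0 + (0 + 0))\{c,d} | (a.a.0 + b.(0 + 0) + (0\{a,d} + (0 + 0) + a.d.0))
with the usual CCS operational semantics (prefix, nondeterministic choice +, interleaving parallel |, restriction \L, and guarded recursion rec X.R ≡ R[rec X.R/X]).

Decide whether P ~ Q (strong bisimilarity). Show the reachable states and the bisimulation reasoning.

P ~ Q

P's transition system — 5 states:
  m0 = (b.0)\{c,d}\{b,d} | (d.0 + (0 + 0))\{c,d} | (a.a.0 + b.(0 + 0) + (0\{a,d} + (0 + 0) + a.d.0) + b.(0 + 0)) | -a-> m1, -a-> m2, -b-> m3
  m1 = (b.0)\{c,d}\{b,d} | (d.0 + (0 + 0))\{c,d} | a.0 | -a-> m4
  m2 = (b.0)\{c,d}\{b,d} | (d.0 + (0 + 0))\{c,d} | d.0 | -d-> m4
  m3 = (b.0)\{c,d}\{b,d} | (d.0 + (0 + 0))\{c,d} | (0 + 0) | deadlocked
  m4 = (b.0)\{c,d}\{b,d} | (d.0 + (0 + 0))\{c,d} | 0 | deadlocked
Q's transition system — 5 states:
  n0 = (b.0)\{c,d}\{b,d} | (d.0 + (0 + 0))\{c,d} | (a.a.0 + b.(0 + 0) + (0\{a,d} + (0 + 0) + a.d.0)) | -a-> n1, -a-> n2, -b-> n3
  n1 = (b.0)\{c,d}\{b,d} | (d.0 + (0 + 0))\{c,d} | a.0 | -a-> n4
  n2 = (b.0)\{c,d}\{b,d} | (d.0 + (0 + 0))\{c,d} | d.0 | -d-> n4
  n3 = (b.0)\{c,d}\{b,d} | (d.0 + (0 + 0))\{c,d} | (0 + 0) | deadlocked
  n4 = (b.0)\{c,d}\{b,d} | (d.0 + (0 + 0))\{c,d} | 0 | deadlocked
Bisimilarity quotient blocks:
  B0 = {m0, n0}
  B1 = {m1, n1}
  B2 = {m3, m4, n3, n4}
  B3 = {m2, n2}
m0 ∈ B0, n0 ∈ B0 → same block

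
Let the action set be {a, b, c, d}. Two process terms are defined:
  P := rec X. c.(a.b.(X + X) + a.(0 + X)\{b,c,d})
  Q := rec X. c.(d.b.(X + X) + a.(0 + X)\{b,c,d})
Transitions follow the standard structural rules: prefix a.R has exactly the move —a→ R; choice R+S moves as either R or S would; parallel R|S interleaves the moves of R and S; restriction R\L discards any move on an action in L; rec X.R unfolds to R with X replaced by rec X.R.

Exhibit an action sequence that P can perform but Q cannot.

cab

P's transition system — 5 states:
  s0 = rec X. c.(a.b.(X + X) + a.(0 + X)\{b,c,d}) :: --c--▸ s1
  s1 = a.b.((rec X. c.(a.b.(X + X) + a.(0 + X)\{b,c,d})) + (rec X. c.(a.b.(X + X) + a.(0 + X)\{b,c,d}))) + a.(0 + (rec X. c.(a.b.(X + X) + a.(0 + X)\{b,c,d})))\{b,c,d} :: --a--▸ s2, --a--▸ s3
  s2 = (0 + (rec X. c.(a.b.(X + X) + a.(0 + X)\{b,c,d})))\{b,c,d} :: stopped
  s3 = b.((rec X. c.(a.b.(X + X) + a.(0 + X)\{b,c,d})) + (rec X. c.(a.b.(X + X) + a.(0 + X)\{b,c,d}))) :: --b--▸ s4
  s4 = (rec X. c.(a.b.(X + X) + a.(0 + X)\{b,c,d})) + (rec X. c.(a.b.(X + X) + a.(0 + X)\{b,c,d})) :: --c--▸ s1
Q's transition system — 5 states:
  t0 = rec X. c.(d.b.(X + X) + a.(0 + X)\{b,c,d}) :: --c--▸ t1
  t1 = d.b.((rec X. c.(d.b.(X + X) + a.(0 + X)\{b,c,d})) + (rec X. c.(d.b.(X + X) + a.(0 + X)\{b,c,d}))) + a.(0 + (rec X. c.(d.b.(X + X) + a.(0 + X)\{b,c,d})))\{b,c,d} :: --a--▸ t2, --d--▸ t3
  t2 = (0 + (rec X. c.(d.b.(X + X) + a.(0 + X)\{b,c,d})))\{b,c,d} :: stopped
  t3 = b.((rec X. c.(d.b.(X + X) + a.(0 + X)\{b,c,d})) + (rec X. c.(d.b.(X + X) + a.(0 + X)\{b,c,d}))) :: --b--▸ t4
  t4 = (rec X. c.(d.b.(X + X) + a.(0 + X)\{b,c,d})) + (rec X. c.(d.b.(X + X) + a.(0 + X)\{b,c,d})) :: --c--▸ t1
Trace ⟨cab⟩ through P, begin at {s0}:
  after c @ step 1: {s1}
  after a @ step 2: {s2, s3}
  after b @ step 3: {s4}
  ✓ P
Trace ⟨cab⟩ through Q, begin at {t0}:
  after c @ step 1: {t1}
  after a @ step 2: {t2}
  after b @ step 3: ∅  — Q cannot continue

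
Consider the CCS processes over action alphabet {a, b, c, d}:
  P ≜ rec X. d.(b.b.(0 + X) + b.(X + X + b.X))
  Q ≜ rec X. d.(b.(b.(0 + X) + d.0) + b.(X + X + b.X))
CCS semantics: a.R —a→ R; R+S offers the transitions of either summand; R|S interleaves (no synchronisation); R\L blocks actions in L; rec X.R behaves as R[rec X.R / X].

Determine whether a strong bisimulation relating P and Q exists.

not bisimilar

Reachable graph of P (5 states):
  s0 = rec X. d.(b.b.(0 + X) + b.(X + X + b.X)) :: -d-> s1
  s1 = b.b.(0 + (rec X. d.(b.b.(0 + X) + b.(X + X + b.X)))) + b.((rec X. d.(b.b.(0 + X) + b.(X + X + b.X))) + (rec X. d.(b.b.(0 + X) + b.(X + X + b.X))) + b.(rec X. d.(b.b.(0 + X) + b.(X + X + b.X)))) :: -b-> s2, -b-> s3
  s2 = (rec X. d.(b.b.(0 + X) + b.(X + X + b.X))) + (rec X. d.(b.b.(0 + X) + b.(X + X + b.X))) + b.(rec X. d.(b.b.(0 + X) + b.(X + X + b.X))) :: -b-> s0, -d-> s1
  s3 = b.(0 + (rec X. d.(b.b.(0 + X) + b.(X + X + b.X)))) :: -b-> s4
  s4 = 0 + (rec X. d.(b.b.(0 + X) + b.(X + X + b.X))) :: -d-> s1
Reachable graph of Q (6 states):
  t0 = rec X. d.(b.(b.(0 + X) + d.0) + b.(X + X + b.X)) :: -d-> t1
  t1 = b.(b.(0 + (rec X. d.(b.(b.(0 + X) + d.0) + b.(X + X + b.X)))) + d.0) + b.((rec X. d.(b.(b.(0 + X) + d.0) + b.(X + X + b.X))) + (rec X. d.(b.(b.(0 + X) + d.0) + b.(X + X + b.X))) + b.(rec X. d.(b.(b.(0 + X) + d.0) + b.(X + X + b.X)))) :: -b-> t2, -b-> t3
  t2 = (rec X. d.(b.(b.(0 + X) + d.0) + b.(X + X + b.X))) + (rec X. d.(b.(b.(0 + X) + d.0) + b.(X + X + b.X))) + b.(rec X. d.(b.(b.(0 + X) + d.0) + b.(X + X + b.X))) :: -b-> t0, -d-> t1
  t3 = b.(0 + (rec X. d.(b.(b.(0 + X) + d.0) + b.(X + X + b.X)))) + d.0 :: -b-> t4, -d-> t5
  t4 = 0 + (rec X. d.(b.(b.(0 + X) + d.0) + b.(X + X + b.X))) :: -d-> t1
  t5 = 0 :: ∅
Bisimilarity quotient blocks:
  B0 = {s0, s4}
  B1 = {s1}
  B2 = {s3}
  B3 = {s2}
  B4 = {t0, t4}
  B5 = {t1}
  B6 = {t2}
  B7 = {t3}
  B8 = {t5}
s0 ∈ B0, t0 ∈ B4 → different blocks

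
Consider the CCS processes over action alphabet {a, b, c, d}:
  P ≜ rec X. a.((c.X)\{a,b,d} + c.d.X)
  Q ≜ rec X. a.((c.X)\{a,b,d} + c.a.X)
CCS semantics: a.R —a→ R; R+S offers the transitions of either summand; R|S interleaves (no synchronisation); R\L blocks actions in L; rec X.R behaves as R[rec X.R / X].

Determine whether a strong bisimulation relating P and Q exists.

Reachable graph of P (4 states):
  m0 = rec X. a.((c.X)\{a,b,d} + c.d.X) | --a--▸ m1
  m1 = (c.(rec X. a.((c.X)\{a,b,d} + c.d.X)))\{a,b,d} + c.d.(rec X. a.((c.X)\{a,b,d} + c.d.X)) | --c--▸ m2, --c--▸ m3
  m2 = (rec X. a.((c.X)\{a,b,d} + c.d.X))\{a,b,d} | ·
  m3 = d.(rec X. a.((c.X)\{a,b,d} + c.d.X)) | --d--▸ m0
Reachable graph of Q (4 states):
  n0 = rec X. a.((c.X)\{a,b,d} + c.a.X) | --a--▸ n1
  n1 = (c.(rec X. a.((c.X)\{a,b,d} + c.a.X)))\{a,b,d} + c.a.(rec X. a.((c.X)\{a,b,d} + c.a.X)) | --c--▸ n2, --c--▸ n3
  n2 = (rec X. a.((c.X)\{a,b,d} + c.a.X))\{a,b,d} | ·
  n3 = a.(rec X. a.((c.X)\{a,b,d} + c.a.X)) | --a--▸ n0
Partition-refinement fixed point:
  B0 = {m0}
  B1 = {m1}
  B2 = {m2, n2}
  B3 = {m3}
  B4 = {n0}
  B5 = {n1}
  B6 = {n3}
m0 ∈ B0, n0 ∈ B4 → different blocks

P ≁ Q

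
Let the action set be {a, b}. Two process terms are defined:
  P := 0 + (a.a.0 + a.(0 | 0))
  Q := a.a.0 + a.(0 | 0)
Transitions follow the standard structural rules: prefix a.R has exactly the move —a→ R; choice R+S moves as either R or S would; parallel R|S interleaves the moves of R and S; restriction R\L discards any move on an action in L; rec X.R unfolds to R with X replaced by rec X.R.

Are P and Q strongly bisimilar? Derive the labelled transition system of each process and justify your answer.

YES

LTS(P): 4 reachable states
  s0 = 0 + (a.a.0 + a.(0 | 0)) ⊢ =a=> s1, =a=> s2
  s1 = 0 | 0 ⊢ ·
  s2 = a.0 ⊢ =a=> s3
  s3 = 0 ⊢ ·
LTS(Q): 4 reachable states
  t0 = a.a.0 + a.(0 | 0) ⊢ =a=> t1, =a=> t2
  t1 = 0 | 0 ⊢ ·
  t2 = a.0 ⊢ =a=> t3
  t3 = 0 ⊢ ·
Partition-refinement fixed point:
  B0 = {s0, t0}
  B1 = {s1, s3, t1, t3}
  B2 = {s2, t2}
s0 ∈ B0, t0 ∈ B0 → same block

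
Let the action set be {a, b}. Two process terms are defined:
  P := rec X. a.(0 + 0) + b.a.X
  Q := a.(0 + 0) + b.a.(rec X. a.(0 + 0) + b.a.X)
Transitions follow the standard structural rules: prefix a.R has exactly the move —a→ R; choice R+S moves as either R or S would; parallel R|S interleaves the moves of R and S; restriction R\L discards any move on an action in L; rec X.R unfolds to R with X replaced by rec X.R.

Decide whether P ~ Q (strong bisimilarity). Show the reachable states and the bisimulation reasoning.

LTS(P): 3 reachable states
  p0 = rec X. a.(0 + 0) + b.a.X :: =a=> p1, =b=> p2
  p1 = 0 + 0 :: ·
  p2 = a.(rec X. a.(0 + 0) + b.a.X) :: =a=> p0
LTS(Q): 4 reachable states
  q0 = a.(0 + 0) + b.a.(rec X. a.(0 + 0) + b.a.X) :: =a=> q1, =b=> q2
  q1 = 0 + 0 :: ·
  q2 = a.(rec X. a.(0 + 0) + b.a.X) :: =a=> q3
  q3 = rec X. a.(0 + 0) + b.a.X :: =a=> q1, =b=> q2
Bisimilarity quotient blocks:
  B0 = {p0, q0, q3}
  B1 = {p1, q1}
  B2 = {p2, q2}
p0 ∈ B0, q0 ∈ B0 → same block

YES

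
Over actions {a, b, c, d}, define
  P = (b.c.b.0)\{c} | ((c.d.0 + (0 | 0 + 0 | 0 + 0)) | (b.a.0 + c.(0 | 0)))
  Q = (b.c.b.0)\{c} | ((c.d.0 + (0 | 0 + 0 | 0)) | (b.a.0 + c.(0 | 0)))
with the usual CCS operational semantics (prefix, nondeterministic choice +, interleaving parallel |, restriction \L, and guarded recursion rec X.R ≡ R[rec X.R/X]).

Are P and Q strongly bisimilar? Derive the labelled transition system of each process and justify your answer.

LTS(P): 24 reachable states
  u0 = (b.c.b.0)\{c} | ((c.d.0 + (0 | 0 + 0 | 0 + 0)) | (b.a.0 + c.(0 | 0))) ⊢ —b→ u1, —b→ u2, —c→ u3, —c→ u4
  u1 = (b.c.b.0)\{c} | ((c.d.0 + (0 | 0 + 0 | 0 + 0)) | a.0) ⊢ —a→ u5, —b→ u6, —c→ u7
  u2 = (c.b.0)\{c} | ((c.d.0 + (0 | 0 + 0 | 0 + 0)) | (b.a.0 + c.(0 | 0))) ⊢ —b→ u6, —c→ u8, —c→ u9
  u3 = (b.c.b.0)\{c} | ((c.d.0 + (0 | 0 + 0 | 0 + 0)) | (0 | 0)) ⊢ —b→ u8, —c→ u10
  u4 = (b.c.b.0)\{c} | (d.0 | (b.a.0 + c.(0 | 0))) ⊢ —b→ u7, —b→ u9, —c→ u10, —d→ u11
  u5 = (b.c.b.0)\{c} | ((c.d.0 + (0 | 0 + 0 | 0 + 0)) | 0) ⊢ —b→ u12, —c→ u13
  u6 = (c.b.0)\{c} | ((c.d.0 + (0 | 0 + 0 | 0 + 0)) | a.0) ⊢ —a→ u12, —c→ u14
  u7 = (b.c.b.0)\{c} | (d.0 | a.0) ⊢ —a→ u13, —b→ u14, —d→ u15
  u8 = (c.b.0)\{c} | ((c.d.0 + (0 | 0 + 0 | 0 + 0)) | (0 | 0)) ⊢ —c→ u16
  u9 = (c.b.0)\{c} | (d.0 | (b.a.0 + c.(0 | 0))) ⊢ —b→ u14, —c→ u16, —d→ u17
  u10 = (b.c.b.0)\{c} | (d.0 | (0 | 0)) ⊢ —b→ u16, —d→ u18
  u11 = (b.c.b.0)\{c} | (0 | (b.a.0 + c.(0 | 0))) ⊢ —b→ u15, —b→ u17, —c→ u18
  u12 = (c.b.0)\{c} | ((c.d.0 + (0 | 0 + 0 | 0 + 0)) | 0) ⊢ —c→ u19
  u13 = (b.c.b.0)\{c} | (d.0 | 0) ⊢ —b→ u19, —d→ u20
  u14 = (c.b.0)\{c} | (d.0 | a.0) ⊢ —a→ u19, —d→ u21
  u15 = (b.c.b.0)\{c} | (0 | a.0) ⊢ —a→ u20, —b→ u21
  u16 = (c.b.0)\{c} | (d.0 | (0 | 0)) ⊢ —d→ u22
  u17 = (c.b.0)\{c} | (0 | (b.a.0 + c.(0 | 0))) ⊢ —b→ u21, —c→ u22
  u18 = (b.c.b.0)\{c} | (0 | (0 | 0)) ⊢ —b→ u22
  u19 = (c.b.0)\{c} | (d.0 | 0) ⊢ —d→ u23
  u20 = (b.c.b.0)\{c} | (0 | 0) ⊢ —b→ u23
  u21 = (c.b.0)\{c} | (0 | a.0) ⊢ —a→ u23
  u22 = (c.b.0)\{c} | (0 | (0 | 0)) ⊢ deadlocked
  u23 = (c.b.0)\{c} | (0 | 0) ⊢ deadlocked
LTS(Q): 24 reachable states
  v0 = (b.c.b.0)\{c} | ((c.d.0 + (0 | 0 + 0 | 0)) | (b.a.0 + c.(0 | 0))) ⊢ —b→ v1, —b→ v2, —c→ v3, —c→ v4
  v1 = (b.c.b.0)\{c} | ((c.d.0 + (0 | 0 + 0 | 0)) | a.0) ⊢ —a→ v5, —b→ v6, —c→ v7
  v2 = (c.b.0)\{c} | ((c.d.0 + (0 | 0 + 0 | 0)) | (b.a.0 + c.(0 | 0))) ⊢ —b→ v6, —c→ v8, —c→ v9
  v3 = (b.c.b.0)\{c} | ((c.d.0 + (0 | 0 + 0 | 0)) | (0 | 0)) ⊢ —b→ v8, —c→ v10
  v4 = (b.c.b.0)\{c} | (d.0 | (b.a.0 + c.(0 | 0))) ⊢ —b→ v7, —b→ v9, —c→ v10, —d→ v11
  v5 = (b.c.b.0)\{c} | ((c.d.0 + (0 | 0 + 0 | 0)) | 0) ⊢ —b→ v12, —c→ v13
  v6 = (c.b.0)\{c} | ((c.d.0 + (0 | 0 + 0 | 0)) | a.0) ⊢ —a→ v12, —c→ v14
  v7 = (b.c.b.0)\{c} | (d.0 | a.0) ⊢ —a→ v13, —b→ v14, —d→ v15
  v8 = (c.b.0)\{c} | ((c.d.0 + (0 | 0 + 0 | 0)) | (0 | 0)) ⊢ —c→ v16
  v9 = (c.b.0)\{c} | (d.0 | (b.a.0 + c.(0 | 0))) ⊢ —b→ v14, —c→ v16, —d→ v17
  v10 = (b.c.b.0)\{c} | (d.0 | (0 | 0)) ⊢ —b→ v16, —d→ v18
  v11 = (b.c.b.0)\{c} | (0 | (b.a.0 + c.(0 | 0))) ⊢ —b→ v15, —b→ v17, —c→ v18
  v12 = (c.b.0)\{c} | ((c.d.0 + (0 | 0 + 0 | 0)) | 0) ⊢ —c→ v19
  v13 = (b.c.b.0)\{c} | (d.0 | 0) ⊢ —b→ v19, —d→ v20
  v14 = (c.b.0)\{c} | (d.0 | a.0) ⊢ —a→ v19, —d→ v21
  v15 = (b.c.b.0)\{c} | (0 | a.0) ⊢ —a→ v20, —b→ v21
  v16 = (c.b.0)\{c} | (d.0 | (0 | 0)) ⊢ —d→ v22
  v17 = (c.b.0)\{c} | (0 | (b.a.0 + c.(0 | 0))) ⊢ —b→ v21, —c→ v22
  v18 = (b.c.b.0)\{c} | (0 | (0 | 0)) ⊢ —b→ v22
  v19 = (c.b.0)\{c} | (d.0 | 0) ⊢ —d→ v23
  v20 = (b.c.b.0)\{c} | (0 | 0) ⊢ —b→ v23
  v21 = (c.b.0)\{c} | (0 | a.0) ⊢ —a→ v23
  v22 = (c.b.0)\{c} | (0 | (0 | 0)) ⊢ deadlocked
  v23 = (c.b.0)\{c} | (0 | 0) ⊢ deadlocked
Partition-refinement fixed point:
  B0 = {u0, v0}
  B1 = {u1, v1}
  B2 = {u3, u5, v3, v5}
  B3 = {u12, u8, v12, v8}
  B4 = {u16, u19, v16, v19}
  B5 = {u22, u23, v22, v23}
  B6 = {u10, u13, v10, v13}
  B7 = {u18, u20, v18, v20}
  B8 = {u7, v7}
  B9 = {u14, v14}
  B10 = {u21, v21}
  B11 = {u15, v15}
  B12 = {u6, v6}
  B13 = {u4, v4}
  B14 = {u9, v9}
  B15 = {u17, v17}
  B16 = {u11, v11}
  B17 = {u2, v2}
u0 ∈ B0, v0 ∈ B0 → same block

YES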